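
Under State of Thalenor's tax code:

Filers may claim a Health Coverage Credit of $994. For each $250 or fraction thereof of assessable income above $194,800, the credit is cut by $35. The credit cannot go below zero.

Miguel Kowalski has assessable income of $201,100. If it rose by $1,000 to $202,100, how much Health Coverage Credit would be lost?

At $201,100 — income exceeds $194,800 by $6,300, which is 26 full-or-partial $250 increments; reduction = 26 × $35 = $910, leaving $84.
At $202,100 — income exceeds $194,800 by $7,300 → 30 increments × $35 = $1,050 ≥ base, so the credit is $0.
Lost: $84 − $0 = $84.

$84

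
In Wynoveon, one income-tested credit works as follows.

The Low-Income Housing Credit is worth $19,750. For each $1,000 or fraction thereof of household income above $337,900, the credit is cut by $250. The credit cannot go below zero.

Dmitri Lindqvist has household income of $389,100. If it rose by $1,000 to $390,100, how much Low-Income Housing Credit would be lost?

At $389,100 — income exceeds $337,900 by $51,200, which is 52 full-or-partial $1,000 increments; reduction = 52 × $250 = $13,000, leaving $6,750.
At $390,100 — income exceeds $337,900 by $52,200, which is 53 full-or-partial $1,000 increments; reduction = 53 × $250 = $13,250, leaving $6,500.
Lost: $6,750 − $6,500 = $250.

$250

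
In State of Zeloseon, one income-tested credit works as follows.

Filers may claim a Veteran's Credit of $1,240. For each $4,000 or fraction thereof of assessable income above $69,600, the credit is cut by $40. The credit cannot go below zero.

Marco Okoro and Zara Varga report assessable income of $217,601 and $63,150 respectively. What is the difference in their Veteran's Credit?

Marco ($217,601): Veteran's Credit: income exceeds $69,600 by $148,001 → 38 increments × $40 = $1,520 ≥ base, so the credit is $0.
Zara ($63,150): Veteran's Credit: $63,150 is at or below the $69,600 threshold, so the full $1,240 applies.
Difference: |$0 − $1,240| = $1,240.

$1,240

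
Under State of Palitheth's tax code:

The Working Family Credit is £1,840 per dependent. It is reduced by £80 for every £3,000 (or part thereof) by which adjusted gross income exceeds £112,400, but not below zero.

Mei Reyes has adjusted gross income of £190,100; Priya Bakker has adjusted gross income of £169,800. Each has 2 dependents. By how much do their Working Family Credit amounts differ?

Mei (£190,100): Working Family Credit: base = 2 × £1,840 = £3,680. income exceeds £112,400 by £77,700, which is 26 full-or-partial £3,000 increments; reduction = 26 × £80 = £2,080, leaving £1,600.
Priya (£169,800): Working Family Credit: base = 2 × £1,840 = £3,680. income exceeds £112,400 by £57,400, which is 20 full-or-partial £3,000 increments; reduction = 20 × £80 = £1,600, leaving £2,080.
Difference: |£1,600 − £2,080| = £480.

£480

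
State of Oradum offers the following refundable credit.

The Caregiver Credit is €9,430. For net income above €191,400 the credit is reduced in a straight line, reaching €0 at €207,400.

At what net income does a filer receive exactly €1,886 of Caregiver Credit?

€1,886 is 1,886/9,430 of the full €9,430, so 7,544/9,430 of the €16,000 range has been used: income = €191,400 + €16,000 × 7,544/9,430 = €204,200.

€204,200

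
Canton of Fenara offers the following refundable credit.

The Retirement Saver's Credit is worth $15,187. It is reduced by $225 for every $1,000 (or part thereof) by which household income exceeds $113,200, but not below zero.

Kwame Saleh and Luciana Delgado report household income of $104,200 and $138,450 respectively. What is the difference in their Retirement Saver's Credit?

Kwame ($104,200): Retirement Saver's Credit: $104,200 is at or below the $113,200 threshold, so the full $15,187 applies.
Luciana ($138,450): Retirement Saver's Credit: income exceeds $113,200 by $25,250, which is 26 full-or-partial $1,000 increments; reduction = 26 × $225 = $5,850, leaving $9,337.
Difference: |$15,187 − $9,337| = $5,850.

$5,850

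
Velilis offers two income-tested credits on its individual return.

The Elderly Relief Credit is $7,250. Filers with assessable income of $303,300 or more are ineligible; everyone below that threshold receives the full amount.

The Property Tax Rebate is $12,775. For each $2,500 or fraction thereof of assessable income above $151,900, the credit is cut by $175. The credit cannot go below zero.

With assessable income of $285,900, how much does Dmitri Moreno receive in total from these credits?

Elderly Relief Credit: $285,900 is below the $303,300 cutoff, so the full $7,250 applies.
Property Tax Rebate: income exceeds $151,900 by $134,000, which is 54 full-or-partial $2,500 increments; reduction = 54 × $175 = $9,450, leaving $3,325.
Total: $7,250 + $3,325 = $10,575.

$10,575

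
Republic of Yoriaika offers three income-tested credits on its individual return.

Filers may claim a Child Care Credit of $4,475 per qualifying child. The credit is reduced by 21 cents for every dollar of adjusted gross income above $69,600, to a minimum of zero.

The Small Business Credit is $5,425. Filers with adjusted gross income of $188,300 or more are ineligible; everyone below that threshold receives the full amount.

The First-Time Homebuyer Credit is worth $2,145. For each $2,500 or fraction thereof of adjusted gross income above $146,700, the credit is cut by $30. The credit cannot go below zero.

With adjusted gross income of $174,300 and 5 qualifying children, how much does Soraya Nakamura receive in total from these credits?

$7,598

Child Care Credit: base = 5 × $4,475 = $22,375. 21% of the $104,700 excess over $69,600 is $21,987; credit = $22,375 − $21,987 = $388.
Small Business Credit: $174,300 is below the $188,300 cutoff, so the full $5,425 applies.
First-Time Homebuyer Credit: income exceeds $146,700 by $27,600, which is 12 full-or-partial $2,500 increments; reduction = 12 × $30 = $360, leaving $1,785.
Total: $388 + $5,425 + $1,785 = $7,598.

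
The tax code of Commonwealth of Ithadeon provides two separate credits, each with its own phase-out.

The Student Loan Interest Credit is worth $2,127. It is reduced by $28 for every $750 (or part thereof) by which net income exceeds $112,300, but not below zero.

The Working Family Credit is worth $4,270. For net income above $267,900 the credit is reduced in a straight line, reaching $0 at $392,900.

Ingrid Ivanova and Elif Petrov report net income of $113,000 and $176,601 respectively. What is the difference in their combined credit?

Ingrid ($113,000): Student Loan Interest Credit: income exceeds $112,300 by $700, which is 1 full-or-partial $750 increment; reduction = 1 × $28 = $28, leaving $2,099. Working Family Credit: $113,000 is at or below the $267,900 threshold, so the full $4,270 applies. total $2,099 + $4,270 = $6,369
Elif ($176,601): Student Loan Interest Credit: income exceeds $112,300 by $64,301 → 86 increments × $28 = $2,408 ≥ base, so the credit is $0. Working Family Credit: $176,601 is at or below the $267,900 threshold, so the full $4,270 applies. total $0 + $4,270 = $4,270
Difference: |$6,369 − $4,270| = $2,099.

$2,099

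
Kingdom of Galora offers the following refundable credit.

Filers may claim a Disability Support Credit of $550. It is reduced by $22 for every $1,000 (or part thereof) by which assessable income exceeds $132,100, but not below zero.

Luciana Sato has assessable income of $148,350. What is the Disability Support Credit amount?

Disability Support Credit: income exceeds $132,100 by $16,250, which is 17 full-or-partial $1,000 increments; reduction = 17 × $22 = $374, leaving $176.

$176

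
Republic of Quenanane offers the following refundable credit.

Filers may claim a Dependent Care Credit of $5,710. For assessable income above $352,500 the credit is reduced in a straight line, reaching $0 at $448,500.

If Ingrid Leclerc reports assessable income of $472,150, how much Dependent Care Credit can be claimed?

Dependent Care Credit: $472,150 is at or above $448,500, so the credit is $0.

$0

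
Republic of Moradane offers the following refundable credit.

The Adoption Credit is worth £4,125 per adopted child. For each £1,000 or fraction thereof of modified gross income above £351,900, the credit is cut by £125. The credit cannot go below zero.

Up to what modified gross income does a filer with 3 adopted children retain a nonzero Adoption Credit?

Full credit = 3 × £4,125 = £12,375.
After 98 increments the reduction is 98 × £125 = £12,250, leaving £125; one more increment wipes it out. Increment 98 ends at excess 98 × £1,000 = £98,000, so the highest qualifying income is £351,900 + £98,000 = £449,900.

£449,900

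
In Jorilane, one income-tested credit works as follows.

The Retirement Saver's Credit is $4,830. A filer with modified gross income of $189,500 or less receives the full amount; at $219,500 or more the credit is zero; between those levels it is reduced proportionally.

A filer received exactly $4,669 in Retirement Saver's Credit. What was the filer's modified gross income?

$4,669 is 4,669/4,830 of the full $4,830, so 161/4,830 of the $30,000 range has been used: income = $189,500 + $30,000 × 161/4,830 = $190,500.

$190,500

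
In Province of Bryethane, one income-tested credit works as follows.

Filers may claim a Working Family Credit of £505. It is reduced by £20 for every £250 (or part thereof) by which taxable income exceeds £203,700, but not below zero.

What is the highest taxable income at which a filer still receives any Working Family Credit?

After 25 increments the reduction is 25 × £20 = £500, leaving £5; one more increment wipes it out. Increment 25 ends at excess 25 × £250 = £6,250, so the highest qualifying income is £203,700 + £6,250 = £209,950.

£209,950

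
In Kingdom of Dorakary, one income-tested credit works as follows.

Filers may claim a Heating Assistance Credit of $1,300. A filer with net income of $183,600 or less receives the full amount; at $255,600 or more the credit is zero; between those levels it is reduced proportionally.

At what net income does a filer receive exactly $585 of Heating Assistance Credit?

$223,200

$585 is 585/1,300 of the full $1,300, so 715/1,300 of the $72,000 range has been used: income = $183,600 + $72,000 × 715/1,300 = $223,200.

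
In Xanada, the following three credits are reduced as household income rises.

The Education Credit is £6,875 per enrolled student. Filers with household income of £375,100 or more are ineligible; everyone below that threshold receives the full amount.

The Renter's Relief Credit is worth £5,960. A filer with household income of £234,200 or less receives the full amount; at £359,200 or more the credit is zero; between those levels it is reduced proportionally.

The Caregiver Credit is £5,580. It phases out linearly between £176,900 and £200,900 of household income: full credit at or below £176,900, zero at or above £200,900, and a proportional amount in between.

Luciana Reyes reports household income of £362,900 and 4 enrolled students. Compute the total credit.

Education Credit: base = 4 × £6,875 = £27,500. £362,900 is below the £375,100 cutoff, so the full £27,500 applies.
Renter's Relief Credit: £362,900 is at or above £359,200, so the credit is £0.
Caregiver Credit: £362,900 is at or above £200,900, so the credit is £0.
Total: £27,500 + £0 + £0 = £27,500.

£27,500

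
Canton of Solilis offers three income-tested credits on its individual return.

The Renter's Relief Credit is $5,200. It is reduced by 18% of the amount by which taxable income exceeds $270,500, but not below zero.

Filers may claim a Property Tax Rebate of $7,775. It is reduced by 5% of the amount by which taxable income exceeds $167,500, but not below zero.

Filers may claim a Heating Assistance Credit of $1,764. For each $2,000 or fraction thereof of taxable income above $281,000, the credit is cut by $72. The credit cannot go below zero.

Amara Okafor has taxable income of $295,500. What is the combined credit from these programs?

Renter's Relief Credit: 18% of the $25,000 excess over $270,500 is $4,500; credit = $5,200 − $4,500 = $700.
Property Tax Rebate: 5% of the $128,000 excess over $167,500 is $6,400; credit = $7,775 − $6,400 = $1,375.
Heating Assistance Credit: income exceeds $281,000 by $14,500, which is 8 full-or-partial $2,000 increments; reduction = 8 × $72 = $576, leaving $1,188.
Total: $700 + $1,375 + $1,188 = $3,263.

$3,263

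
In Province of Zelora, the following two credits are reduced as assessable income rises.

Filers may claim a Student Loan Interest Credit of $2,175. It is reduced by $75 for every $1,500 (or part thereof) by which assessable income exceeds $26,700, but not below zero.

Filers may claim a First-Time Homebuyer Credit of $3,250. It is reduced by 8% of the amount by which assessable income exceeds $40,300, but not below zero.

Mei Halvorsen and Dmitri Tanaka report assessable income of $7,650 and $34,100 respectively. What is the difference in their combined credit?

$375

Mei ($7,650): Student Loan Interest Credit: $7,650 is at or below the $26,700 threshold, so the full $2,175 applies. First-Time Homebuyer Credit: $7,650 is at or below the $40,300 threshold, so the full $3,250 applies. total $2,175 + $3,250 = $5,425
Dmitri ($34,100): Student Loan Interest Credit: income exceeds $26,700 by $7,400, which is 5 full-or-partial $1,500 increments; reduction = 5 × $75 = $375, leaving $1,800. First-Time Homebuyer Credit: $34,100 is at or below the $40,300 threshold, so the full $3,250 applies. total $1,800 + $3,250 = $5,050
Difference: |$5,425 − $5,050| = $375.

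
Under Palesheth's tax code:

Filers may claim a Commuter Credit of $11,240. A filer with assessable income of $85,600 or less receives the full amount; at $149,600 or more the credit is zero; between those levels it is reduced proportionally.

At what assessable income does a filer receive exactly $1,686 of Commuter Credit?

$1,686 is 1,686/11,240 of the full $11,240, so 9,554/11,240 of the $64,000 range has been used: income = $85,600 + $64,000 × 9,554/11,240 = $140,000.

$140,000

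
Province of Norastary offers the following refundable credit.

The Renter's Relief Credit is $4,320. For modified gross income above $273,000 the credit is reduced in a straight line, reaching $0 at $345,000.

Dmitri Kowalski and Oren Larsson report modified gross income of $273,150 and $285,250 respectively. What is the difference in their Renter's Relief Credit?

Dmitri ($273,150): Renter's Relief Credit: $273,150 is $150 into a $72,000 phase-out range, leaving 71,850/72,000 of the credit: $4,320 × 71,850/72,000 = $4,311.
Oren ($285,250): Renter's Relief Credit: $285,250 is $12,250 into a $72,000 phase-out range, leaving 59,750/72,000 of the credit: $4,320 × 59,750/72,000 = $3,585.
Difference: |$4,311 − $3,585| = $726.

$726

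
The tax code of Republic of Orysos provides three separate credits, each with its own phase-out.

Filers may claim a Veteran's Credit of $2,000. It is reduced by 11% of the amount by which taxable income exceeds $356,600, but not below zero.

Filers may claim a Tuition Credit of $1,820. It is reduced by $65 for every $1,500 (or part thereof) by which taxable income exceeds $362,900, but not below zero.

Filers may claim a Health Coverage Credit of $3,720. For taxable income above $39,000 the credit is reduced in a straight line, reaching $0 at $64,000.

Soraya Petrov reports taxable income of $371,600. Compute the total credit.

$1,780

Veteran's Credit: 11% of the $15,000 excess over $356,600 is $1,650; credit = $2,000 − $1,650 = $350.
Tuition Credit: income exceeds $362,900 by $8,700, which is 6 full-or-partial $1,500 increments; reduction = 6 × $65 = $390, leaving $1,430.
Health Coverage Credit: $371,600 is at or above $64,000, so the credit is $0.
Total: $350 + $1,430 + $0 = $1,780.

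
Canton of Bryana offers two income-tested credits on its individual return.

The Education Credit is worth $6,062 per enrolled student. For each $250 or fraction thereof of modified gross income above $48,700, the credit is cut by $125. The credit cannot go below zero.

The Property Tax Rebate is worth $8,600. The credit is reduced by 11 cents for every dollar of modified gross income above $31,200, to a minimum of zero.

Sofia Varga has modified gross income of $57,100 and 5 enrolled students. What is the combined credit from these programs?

Education Credit: base = 5 × $6,062 = $30,310. income exceeds $48,700 by $8,400, which is 34 full-or-partial $250 increments; reduction = 34 × $125 = $4,250, leaving $26,060.
Property Tax Rebate: 11% of the $25,900 excess over $31,200 is $2,849; credit = $8,600 − $2,849 = $5,751.
Total: $26,060 + $5,751 = $31,811.

$31,811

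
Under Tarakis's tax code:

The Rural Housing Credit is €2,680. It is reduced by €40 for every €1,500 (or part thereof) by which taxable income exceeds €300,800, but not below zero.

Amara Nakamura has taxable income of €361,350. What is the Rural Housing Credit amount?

€1,040

Rural Housing Credit: income exceeds €300,800 by €60,550, which is 41 full-or-partial €1,500 increments; reduction = 41 × €40 = €1,640, leaving €1,040.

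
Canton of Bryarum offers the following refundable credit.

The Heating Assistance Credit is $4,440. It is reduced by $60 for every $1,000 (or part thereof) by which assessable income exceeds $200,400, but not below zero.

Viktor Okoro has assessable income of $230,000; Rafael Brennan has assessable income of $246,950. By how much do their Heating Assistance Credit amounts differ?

$1,020

Viktor ($230,000): Heating Assistance Credit: income exceeds $200,400 by $29,600, which is 30 full-or-partial $1,000 increments; reduction = 30 × $60 = $1,800, leaving $2,640.
Rafael ($246,950): Heating Assistance Credit: income exceeds $200,400 by $46,550, which is 47 full-or-partial $1,000 increments; reduction = 47 × $60 = $2,820, leaving $1,620.
Difference: |$2,640 − $1,620| = $1,020.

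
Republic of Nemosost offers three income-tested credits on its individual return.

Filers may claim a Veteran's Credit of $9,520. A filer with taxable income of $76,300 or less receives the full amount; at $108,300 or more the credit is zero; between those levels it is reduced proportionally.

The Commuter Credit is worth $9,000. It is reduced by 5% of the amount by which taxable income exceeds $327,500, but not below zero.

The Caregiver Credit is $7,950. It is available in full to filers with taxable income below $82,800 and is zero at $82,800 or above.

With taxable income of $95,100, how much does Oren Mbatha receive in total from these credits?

$12,927

Veteran's Credit: $95,100 is $18,800 into a $32,000 phase-out range, leaving 13,200/32,000 of the credit: $9,520 × 13,200/32,000 = $3,927.
Commuter Credit: $95,100 is at or below the $327,500 threshold, so the full $9,000 applies.
Caregiver Credit: $95,100 meets or exceeds the $82,800 cutoff, so the credit is $0.
Total: $3,927 + $9,000 + $0 = $12,927.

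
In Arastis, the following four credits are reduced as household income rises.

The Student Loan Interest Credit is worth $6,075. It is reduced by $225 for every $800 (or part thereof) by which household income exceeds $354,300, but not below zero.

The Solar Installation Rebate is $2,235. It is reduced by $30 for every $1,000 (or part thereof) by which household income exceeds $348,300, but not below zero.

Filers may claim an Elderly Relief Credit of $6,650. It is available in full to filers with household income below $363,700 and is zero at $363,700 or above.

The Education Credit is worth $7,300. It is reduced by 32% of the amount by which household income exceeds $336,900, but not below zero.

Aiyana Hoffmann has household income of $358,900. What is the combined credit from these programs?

$13,540

Student Loan Interest Credit: income exceeds $354,300 by $4,600, which is 6 full-or-partial $800 increments; reduction = 6 × $225 = $1,350, leaving $4,725.
Solar Installation Rebate: income exceeds $348,300 by $10,600, which is 11 full-or-partial $1,000 increments; reduction = 11 × $30 = $330, leaving $1,905.
Elderly Relief Credit: $358,900 is below the $363,700 cutoff, so the full $6,650 applies.
Education Credit: 32% of the $22,000 excess over $336,900 is $7,040; credit = $7,300 − $7,040 = $260.
Total: $4,725 + $1,905 + $6,650 + $260 = $13,540.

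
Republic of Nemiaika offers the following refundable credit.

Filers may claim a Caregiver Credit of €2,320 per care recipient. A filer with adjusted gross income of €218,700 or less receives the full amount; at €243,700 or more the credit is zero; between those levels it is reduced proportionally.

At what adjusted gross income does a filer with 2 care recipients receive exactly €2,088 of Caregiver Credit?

€232,450

Full credit = 2 × €2,320 = €4,640.
€2,088 is 2,088/4,640 of the full €4,640, so 2,552/4,640 of the €25,000 range has been used: income = €218,700 + €25,000 × 2,552/4,640 = €232,450.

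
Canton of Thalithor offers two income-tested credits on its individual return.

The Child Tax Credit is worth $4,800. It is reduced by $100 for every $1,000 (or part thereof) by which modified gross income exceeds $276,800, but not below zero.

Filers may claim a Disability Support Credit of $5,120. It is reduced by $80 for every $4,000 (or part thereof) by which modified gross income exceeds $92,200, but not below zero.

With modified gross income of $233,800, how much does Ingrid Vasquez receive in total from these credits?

$7,040

Child Tax Credit: $233,800 is at or below the $276,800 threshold, so the full $4,800 applies.
Disability Support Credit: income exceeds $92,200 by $141,600, which is 36 full-or-partial $4,000 increments; reduction = 36 × $80 = $2,880, leaving $2,240.
Total: $4,800 + $2,240 = $7,040.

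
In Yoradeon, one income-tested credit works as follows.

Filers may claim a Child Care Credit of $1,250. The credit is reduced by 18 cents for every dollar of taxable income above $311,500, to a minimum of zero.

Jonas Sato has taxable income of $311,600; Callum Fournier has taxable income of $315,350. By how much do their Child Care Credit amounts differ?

$675

Jonas ($311,600): Child Care Credit: 18% of the $100 excess over $311,500 is $18; credit = $1,250 − $18 = $1,232.
Callum ($315,350): Child Care Credit: 18% of the $3,850 excess over $311,500 is $693; credit = $1,250 − $693 = $557.
Difference: |$1,232 − $557| = $675.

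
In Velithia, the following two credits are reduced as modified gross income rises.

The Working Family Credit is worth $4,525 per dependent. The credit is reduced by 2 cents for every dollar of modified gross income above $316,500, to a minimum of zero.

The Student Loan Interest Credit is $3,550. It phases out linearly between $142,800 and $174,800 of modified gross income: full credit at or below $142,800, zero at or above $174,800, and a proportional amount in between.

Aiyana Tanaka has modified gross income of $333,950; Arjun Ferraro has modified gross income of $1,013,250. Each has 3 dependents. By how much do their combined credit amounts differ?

$13,226

Aiyana ($333,950): Working Family Credit: base = 3 × $4,525 = $13,575. 2% of the $17,450 excess over $316,500 is $349; credit = $13,575 − $349 = $13,226. Student Loan Interest Credit: $333,950 is at or above $174,800, so the credit is $0. total $13,226 + $0 = $13,226
Arjun ($1,013,250): Working Family Credit: base = 3 × $4,525 = $13,575. 2% of the $696,750 excess over $316,500 is $13,935 ≥ base, so the credit is $0. Student Loan Interest Credit: $1,013,250 is at or above $174,800, so the credit is $0. total $0 + $0 = $0
Difference: |$13,226 − $0| = $13,226.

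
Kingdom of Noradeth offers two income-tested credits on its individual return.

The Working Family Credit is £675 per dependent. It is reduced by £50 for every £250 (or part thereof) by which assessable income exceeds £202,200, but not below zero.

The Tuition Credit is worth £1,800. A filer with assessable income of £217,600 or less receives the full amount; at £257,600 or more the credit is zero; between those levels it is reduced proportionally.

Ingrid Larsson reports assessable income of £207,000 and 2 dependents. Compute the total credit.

Working Family Credit: base = 2 × £675 = £1,350. income exceeds £202,200 by £4,800, which is 20 full-or-partial £250 increments; reduction = 20 × £50 = £1,000, leaving £350.
Tuition Credit: £207,000 is at or below the £217,600 threshold, so the full £1,800 applies.
Total: £350 + £1,800 = £2,150.

£2,150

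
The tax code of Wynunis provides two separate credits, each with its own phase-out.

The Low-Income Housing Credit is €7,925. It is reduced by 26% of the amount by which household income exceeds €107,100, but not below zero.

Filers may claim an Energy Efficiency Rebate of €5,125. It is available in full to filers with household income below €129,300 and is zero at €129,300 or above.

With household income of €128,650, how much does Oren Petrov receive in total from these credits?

€7,447

Low-Income Housing Credit: 26% of the €21,550 excess over €107,100 is €5,603; credit = €7,925 − €5,603 = €2,322.
Energy Efficiency Rebate: €128,650 is below the €129,300 cutoff, so the full €5,125 applies.
Total: €2,322 + €5,125 = €7,447.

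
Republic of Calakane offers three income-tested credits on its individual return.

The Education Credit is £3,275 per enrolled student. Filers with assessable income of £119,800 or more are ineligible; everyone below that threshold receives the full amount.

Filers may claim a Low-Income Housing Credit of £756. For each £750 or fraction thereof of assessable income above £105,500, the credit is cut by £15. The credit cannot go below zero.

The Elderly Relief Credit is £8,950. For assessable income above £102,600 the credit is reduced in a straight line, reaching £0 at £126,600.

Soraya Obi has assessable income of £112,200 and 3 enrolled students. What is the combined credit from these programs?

Education Credit: base = 3 × £3,275 = £9,825. £112,200 is below the £119,800 cutoff, so the full £9,825 applies.
Low-Income Housing Credit: income exceeds £105,500 by £6,700, which is 9 full-or-partial £750 increments; reduction = 9 × £15 = £135, leaving £621.
Elderly Relief Credit: £112,200 is £9,600 into a £24,000 phase-out range, leaving 14,400/24,000 of the credit: £8,950 × 14,400/24,000 = £5,370.
Total: £9,825 + £621 + £5,370 = £15,816.

£15,816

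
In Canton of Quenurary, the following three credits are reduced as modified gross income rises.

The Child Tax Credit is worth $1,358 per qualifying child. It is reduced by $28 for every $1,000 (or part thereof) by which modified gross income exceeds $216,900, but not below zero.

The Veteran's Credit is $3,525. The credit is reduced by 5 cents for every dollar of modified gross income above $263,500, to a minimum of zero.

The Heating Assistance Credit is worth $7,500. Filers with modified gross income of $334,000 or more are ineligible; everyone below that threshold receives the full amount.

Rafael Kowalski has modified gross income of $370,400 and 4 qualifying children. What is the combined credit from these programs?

$1,120

Child Tax Credit: base = 4 × $1,358 = $5,432. income exceeds $216,900 by $153,500, which is 154 full-or-partial $1,000 increments; reduction = 154 × $28 = $4,312, leaving $1,120.
Veteran's Credit: 5% of the $106,900 excess over $263,500 is $5,345 ≥ base, so the credit is $0.
Heating Assistance Credit: $370,400 meets or exceeds the $334,000 cutoff, so the credit is $0.
Total: $1,120 + $0 + $0 = $1,120.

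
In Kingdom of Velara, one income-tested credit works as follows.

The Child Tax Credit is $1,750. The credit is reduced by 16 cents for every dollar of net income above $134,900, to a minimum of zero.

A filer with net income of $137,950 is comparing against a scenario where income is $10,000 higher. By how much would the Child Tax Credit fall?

$1,262

At $137,950 — 16% of the $3,050 excess over $134,900 is $488; credit = $1,750 − $488 = $1,262.
At $147,950 — 16% of the $13,050 excess over $134,900 is $2,088 ≥ base, so the credit is $0.
Lost: $1,262 − $0 = $1,262.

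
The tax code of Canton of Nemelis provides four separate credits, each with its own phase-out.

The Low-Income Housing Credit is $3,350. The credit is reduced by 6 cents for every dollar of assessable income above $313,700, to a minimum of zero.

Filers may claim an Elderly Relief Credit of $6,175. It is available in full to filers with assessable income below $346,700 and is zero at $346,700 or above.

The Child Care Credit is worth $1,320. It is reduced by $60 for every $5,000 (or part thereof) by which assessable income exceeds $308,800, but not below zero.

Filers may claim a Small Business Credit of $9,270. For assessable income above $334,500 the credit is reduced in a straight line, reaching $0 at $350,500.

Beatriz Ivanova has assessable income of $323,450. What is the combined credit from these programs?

$19,350

Low-Income Housing Credit: 6% of the $9,750 excess over $313,700 is $585; credit = $3,350 − $585 = $2,765.
Elderly Relief Credit: $323,450 is below the $346,700 cutoff, so the full $6,175 applies.
Child Care Credit: income exceeds $308,800 by $14,650, which is 3 full-or-partial $5,000 increments; reduction = 3 × $60 = $180, leaving $1,140.
Small Business Credit: $323,450 is at or below the $334,500 threshold, so the full $9,270 applies.
Total: $2,765 + $6,175 + $1,140 + $9,270 = $19,350.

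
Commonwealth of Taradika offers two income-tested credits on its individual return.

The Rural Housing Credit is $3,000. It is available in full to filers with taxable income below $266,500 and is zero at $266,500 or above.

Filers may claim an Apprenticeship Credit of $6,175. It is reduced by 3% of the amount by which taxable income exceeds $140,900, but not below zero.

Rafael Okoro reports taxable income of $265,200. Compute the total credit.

Rural Housing Credit: $265,200 is below the $266,500 cutoff, so the full $3,000 applies.
Apprenticeship Credit: 3% of the $124,300 excess over $140,900 is $3,729; credit = $6,175 − $3,729 = $2,446.
Total: $3,000 + $2,446 = $5,446.

$5,446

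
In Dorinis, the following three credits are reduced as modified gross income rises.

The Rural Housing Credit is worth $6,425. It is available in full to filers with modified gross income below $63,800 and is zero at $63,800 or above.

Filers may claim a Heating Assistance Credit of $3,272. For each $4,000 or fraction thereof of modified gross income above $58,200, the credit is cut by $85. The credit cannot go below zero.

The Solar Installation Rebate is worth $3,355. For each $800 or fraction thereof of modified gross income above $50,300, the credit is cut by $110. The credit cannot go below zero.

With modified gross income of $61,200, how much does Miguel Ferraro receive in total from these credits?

$11,427

Rural Housing Credit: $61,200 is below the $63,800 cutoff, so the full $6,425 applies.
Heating Assistance Credit: income exceeds $58,200 by $3,000, which is 1 full-or-partial $4,000 increment; reduction = 1 × $85 = $85, leaving $3,187.
Solar Installation Rebate: income exceeds $50,300 by $10,900, which is 14 full-or-partial $800 increments; reduction = 14 × $110 = $1,540, leaving $1,815.
Total: $6,425 + $3,187 + $1,815 = $11,427.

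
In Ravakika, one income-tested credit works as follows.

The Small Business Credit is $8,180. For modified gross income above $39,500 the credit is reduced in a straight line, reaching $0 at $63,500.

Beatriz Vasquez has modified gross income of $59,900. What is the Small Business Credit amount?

$1,227

Small Business Credit: $59,900 is $20,400 into a $24,000 phase-out range, leaving 3,600/24,000 of the credit: $8,180 × 3,600/24,000 = $1,227.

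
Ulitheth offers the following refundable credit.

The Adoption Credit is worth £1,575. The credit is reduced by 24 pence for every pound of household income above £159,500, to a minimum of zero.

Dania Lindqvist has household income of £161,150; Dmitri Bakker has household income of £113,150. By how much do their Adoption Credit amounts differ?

Dania (£161,150): Adoption Credit: 24% of the £1,650 excess over £159,500 is £396; credit = £1,575 − £396 = £1,179.
Dmitri (£113,150): Adoption Credit: £113,150 is at or below the £159,500 threshold, so the full £1,575 applies.
Difference: |£1,179 − £1,575| = £396.

£396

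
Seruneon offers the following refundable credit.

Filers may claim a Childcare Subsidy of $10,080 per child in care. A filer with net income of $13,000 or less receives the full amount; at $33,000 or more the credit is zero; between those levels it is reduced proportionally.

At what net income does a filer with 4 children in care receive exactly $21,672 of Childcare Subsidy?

Full credit = 4 × $10,080 = $40,320.
$21,672 is 21,672/40,320 of the full $40,320, so 18,648/40,320 of the $20,000 range has been used: income = $13,000 + $20,000 × 18,648/40,320 = $22,250.

$22,250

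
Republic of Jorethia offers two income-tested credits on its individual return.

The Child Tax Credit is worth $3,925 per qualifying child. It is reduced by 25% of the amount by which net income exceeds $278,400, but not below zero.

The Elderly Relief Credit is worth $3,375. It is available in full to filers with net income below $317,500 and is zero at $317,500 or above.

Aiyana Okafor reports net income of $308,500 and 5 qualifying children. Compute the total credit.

$15,475

Child Tax Credit: base = 5 × $3,925 = $19,625. 25% of the $30,100 excess over $278,400 is $7,525; credit = $19,625 − $7,525 = $12,100.
Elderly Relief Credit: $308,500 is below the $317,500 cutoff, so the full $3,375 applies.
Total: $12,100 + $3,375 = $15,475.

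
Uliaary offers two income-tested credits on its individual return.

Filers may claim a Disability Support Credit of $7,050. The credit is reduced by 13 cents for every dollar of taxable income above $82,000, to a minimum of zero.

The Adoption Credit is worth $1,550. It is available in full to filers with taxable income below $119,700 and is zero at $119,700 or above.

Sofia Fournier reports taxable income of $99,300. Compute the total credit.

$6,351

Disability Support Credit: 13% of the $17,300 excess over $82,000 is $2,249; credit = $7,050 − $2,249 = $4,801.
Adoption Credit: $99,300 is below the $119,700 cutoff, so the full $1,550 applies.
Total: $4,801 + $1,550 = $6,351.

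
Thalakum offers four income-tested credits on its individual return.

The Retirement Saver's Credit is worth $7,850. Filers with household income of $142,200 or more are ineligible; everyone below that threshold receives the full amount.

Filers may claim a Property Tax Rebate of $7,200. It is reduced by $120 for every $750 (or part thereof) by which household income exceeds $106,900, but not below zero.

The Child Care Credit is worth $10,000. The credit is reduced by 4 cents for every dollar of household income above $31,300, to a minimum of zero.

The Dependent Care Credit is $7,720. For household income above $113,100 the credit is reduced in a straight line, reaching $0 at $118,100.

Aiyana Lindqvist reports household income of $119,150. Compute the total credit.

$19,496

Retirement Saver's Credit: $119,150 is below the $142,200 cutoff, so the full $7,850 applies.
Property Tax Rebate: income exceeds $106,900 by $12,250, which is 17 full-or-partial $750 increments; reduction = 17 × $120 = $2,040, leaving $5,160.
Child Care Credit: 4% of the $87,850 excess over $31,300 is $3,514; credit = $10,000 − $3,514 = $6,486.
Dependent Care Credit: $119,150 is at or above $118,100, so the credit is $0.
Total: $7,850 + $5,160 + $6,486 + $0 = $19,496.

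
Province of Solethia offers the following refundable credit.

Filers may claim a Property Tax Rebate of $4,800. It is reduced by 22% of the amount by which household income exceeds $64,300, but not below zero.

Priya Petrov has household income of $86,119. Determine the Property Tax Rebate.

$0

Property Tax Rebate: 22% of the $21,819 excess over $64,300 is $4,800.18 ≥ base, so the credit is $0.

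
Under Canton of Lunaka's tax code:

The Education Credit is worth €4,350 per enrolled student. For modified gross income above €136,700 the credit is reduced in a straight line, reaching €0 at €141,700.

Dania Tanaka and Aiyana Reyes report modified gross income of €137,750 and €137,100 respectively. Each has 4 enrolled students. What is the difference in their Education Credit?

Dania (€137,750): Education Credit: base = 4 × €4,350 = €17,400. €137,750 is €1,050 into a €5,000 phase-out range, leaving 3,950/5,000 of the credit: €17,400 × 3,950/5,000 = €13,746.
Aiyana (€137,100): Education Credit: base = 4 × €4,350 = €17,400. €137,100 is €400 into a €5,000 phase-out range, leaving 4,600/5,000 of the credit: €17,400 × 4,600/5,000 = €16,008.
Difference: |€13,746 − €16,008| = €2,262.

€2,262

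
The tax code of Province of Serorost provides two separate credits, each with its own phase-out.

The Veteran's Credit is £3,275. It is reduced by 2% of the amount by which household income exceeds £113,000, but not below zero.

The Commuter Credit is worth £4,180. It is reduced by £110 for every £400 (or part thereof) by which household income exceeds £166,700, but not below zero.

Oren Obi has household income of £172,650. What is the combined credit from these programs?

Veteran's Credit: 2% of the £59,650 excess over £113,000 is £1,193; credit = £3,275 − £1,193 = £2,082.
Commuter Credit: income exceeds £166,700 by £5,950, which is 15 full-or-partial £400 increments; reduction = 15 × £110 = £1,650, leaving £2,530.
Total: £2,082 + £2,530 = £4,612.

£4,612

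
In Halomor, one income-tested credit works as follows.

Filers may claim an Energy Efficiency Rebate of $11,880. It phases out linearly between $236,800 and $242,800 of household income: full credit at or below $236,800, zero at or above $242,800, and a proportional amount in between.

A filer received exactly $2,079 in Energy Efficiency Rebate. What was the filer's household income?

$2,079 is 2,079/11,880 of the full $11,880, so 9,801/11,880 of the $6,000 range has been used: income = $236,800 + $6,000 × 9,801/11,880 = $241,750.

$241,750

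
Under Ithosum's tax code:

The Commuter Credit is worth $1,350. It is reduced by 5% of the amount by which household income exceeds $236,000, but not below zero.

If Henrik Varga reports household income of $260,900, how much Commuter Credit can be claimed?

Commuter Credit: 5% of the $24,900 excess over $236,000 is $1,245; credit = $1,350 − $1,245 = $105.

$105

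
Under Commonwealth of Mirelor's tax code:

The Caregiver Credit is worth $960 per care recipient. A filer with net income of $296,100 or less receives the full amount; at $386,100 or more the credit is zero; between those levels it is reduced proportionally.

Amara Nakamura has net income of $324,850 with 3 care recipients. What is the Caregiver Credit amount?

Caregiver Credit: base = 3 × $960 = $2,880. $324,850 is $28,750 into a $90,000 phase-out range, leaving 61,250/90,000 of the credit: $2,880 × 61,250/90,000 = $1,960.

$1,960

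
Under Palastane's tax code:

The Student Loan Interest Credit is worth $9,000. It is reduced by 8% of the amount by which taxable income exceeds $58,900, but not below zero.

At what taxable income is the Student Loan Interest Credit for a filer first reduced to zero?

The credit falls by 8% of each dollar above $58,900, so it reaches zero when the excess is $9,000 / 8% = $112,500: income = $58,900 + $112,500 = $171,400.

$171,400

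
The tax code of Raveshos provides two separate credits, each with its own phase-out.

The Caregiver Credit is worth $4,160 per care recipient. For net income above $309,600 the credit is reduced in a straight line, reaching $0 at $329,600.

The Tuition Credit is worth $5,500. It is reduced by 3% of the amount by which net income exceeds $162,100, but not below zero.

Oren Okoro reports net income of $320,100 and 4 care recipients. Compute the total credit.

Caregiver Credit: base = 4 × $4,160 = $16,640. $320,100 is $10,500 into a $20,000 phase-out range, leaving 9,500/20,000 of the credit: $16,640 × 9,500/20,000 = $7,904.
Tuition Credit: 3% of the $158,000 excess over $162,100 is $4,740; credit = $5,500 − $4,740 = $760.
Total: $7,904 + $760 = $8,664.

$8,664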